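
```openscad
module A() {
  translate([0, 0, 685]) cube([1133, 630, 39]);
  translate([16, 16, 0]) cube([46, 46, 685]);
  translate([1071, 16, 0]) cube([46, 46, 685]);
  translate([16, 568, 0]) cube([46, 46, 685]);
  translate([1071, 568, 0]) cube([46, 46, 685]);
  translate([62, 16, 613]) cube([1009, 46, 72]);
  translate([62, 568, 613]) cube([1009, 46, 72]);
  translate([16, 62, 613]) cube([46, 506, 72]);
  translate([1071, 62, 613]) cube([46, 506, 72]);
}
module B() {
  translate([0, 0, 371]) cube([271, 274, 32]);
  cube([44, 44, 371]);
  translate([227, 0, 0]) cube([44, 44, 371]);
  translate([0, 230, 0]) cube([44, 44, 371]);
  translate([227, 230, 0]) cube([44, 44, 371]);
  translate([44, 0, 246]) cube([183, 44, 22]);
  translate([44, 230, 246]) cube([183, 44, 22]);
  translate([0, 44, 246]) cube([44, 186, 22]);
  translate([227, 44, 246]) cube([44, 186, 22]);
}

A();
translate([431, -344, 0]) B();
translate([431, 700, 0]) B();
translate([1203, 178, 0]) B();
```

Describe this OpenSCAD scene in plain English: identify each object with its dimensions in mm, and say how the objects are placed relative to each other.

A is a table: top 1133 mm (x) × 630 mm (y), 39 mm thick, upper face at z = 724 mm, on four 46×46 mm square legs, each inset 16 mm from the nearest pair of top edges, running from z = 0 to the bottom of the top. Four apron rails, 46 mm thick and 72 mm tall, run between adjacent legs with their top edges flush with the underside of the top and their outer faces flush with the legs' outer faces.

B is a four-legged stool. The seat is a 271×274×32 mm slab whose top surface is at z = 403 mm; four square legs, each 44×44 mm in cross-section, run from the floor (z = 0) to the underside of the seat, each flush with a corner of the seat. Four stretchers, 44 mm wide and 22 mm tall, connect adjacent legs with their undersides at z = 246 mm, each running between the inner faces of the legs it joins and aligned with the legs' outer faces on the other axis.

Three stools sit around the table at the −y, +y, +x sides.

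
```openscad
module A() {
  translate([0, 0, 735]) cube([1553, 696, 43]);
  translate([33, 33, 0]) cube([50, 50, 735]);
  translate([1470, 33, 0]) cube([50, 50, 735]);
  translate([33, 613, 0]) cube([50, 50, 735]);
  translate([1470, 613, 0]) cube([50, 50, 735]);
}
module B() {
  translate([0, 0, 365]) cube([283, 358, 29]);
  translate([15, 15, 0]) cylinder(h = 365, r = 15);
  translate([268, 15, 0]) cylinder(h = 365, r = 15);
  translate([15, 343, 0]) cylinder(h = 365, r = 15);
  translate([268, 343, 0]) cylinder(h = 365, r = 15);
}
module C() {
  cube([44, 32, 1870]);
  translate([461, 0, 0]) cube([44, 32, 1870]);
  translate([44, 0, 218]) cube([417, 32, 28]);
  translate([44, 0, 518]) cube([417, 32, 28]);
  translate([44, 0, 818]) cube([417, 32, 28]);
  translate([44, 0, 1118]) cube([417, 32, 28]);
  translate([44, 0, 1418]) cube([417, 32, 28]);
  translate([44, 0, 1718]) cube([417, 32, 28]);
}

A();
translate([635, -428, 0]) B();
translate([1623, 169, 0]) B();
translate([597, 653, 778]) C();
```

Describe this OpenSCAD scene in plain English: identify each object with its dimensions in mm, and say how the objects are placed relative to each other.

A is a rectangular dining table. The top is 1553×696×43 mm with its upper surface at z = 778 mm. It stands on four 50×50 mm square legs, each inset 33 mm from the nearest pair of top edges, running from the floor to the underside of the top.

B is a four-legged stool. The seat is 283×358 mm, 29 mm thick, top at z = 394 mm. It stands on four round legs, each 30 mm in diameter, from z = 0 to the seat underside, each leg's axis is inset half a diameter from the nearest pair of seat edges (so the leg's bounding box is flush with the corner).

C is a wooden ladder with two side rails of 44×32 mm section and 1870 mm height, set 505 mm apart overall. Between them run 6 rectangular rungs (32 mm deep, 28 mm thick), front faces flush with the rails' −y face. The bottom of the first rung is 218 mm above the floor and each subsequent rung is 300 mm higher than the one below.

Two stools sit around the table at the −y, +x sides. The ladder is on top of the table.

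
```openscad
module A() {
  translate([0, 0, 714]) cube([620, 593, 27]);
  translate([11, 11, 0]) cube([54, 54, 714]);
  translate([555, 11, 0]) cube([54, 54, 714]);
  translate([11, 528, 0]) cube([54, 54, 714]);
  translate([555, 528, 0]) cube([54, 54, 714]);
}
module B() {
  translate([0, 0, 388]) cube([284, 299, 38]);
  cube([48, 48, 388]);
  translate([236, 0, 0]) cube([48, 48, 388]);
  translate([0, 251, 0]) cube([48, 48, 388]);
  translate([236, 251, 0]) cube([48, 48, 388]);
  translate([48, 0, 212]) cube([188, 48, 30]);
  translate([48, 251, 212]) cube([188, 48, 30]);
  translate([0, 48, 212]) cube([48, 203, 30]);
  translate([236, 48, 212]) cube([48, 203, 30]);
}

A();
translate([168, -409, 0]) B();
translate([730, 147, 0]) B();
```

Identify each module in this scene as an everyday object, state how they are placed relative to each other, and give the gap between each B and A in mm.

A is a table. B is a stool. Two stools sit around the table at the −y, +x sides. The gap between each stool and the table is 110 mm.

Each stool's nearest face is 110 mm from the table's bounding box.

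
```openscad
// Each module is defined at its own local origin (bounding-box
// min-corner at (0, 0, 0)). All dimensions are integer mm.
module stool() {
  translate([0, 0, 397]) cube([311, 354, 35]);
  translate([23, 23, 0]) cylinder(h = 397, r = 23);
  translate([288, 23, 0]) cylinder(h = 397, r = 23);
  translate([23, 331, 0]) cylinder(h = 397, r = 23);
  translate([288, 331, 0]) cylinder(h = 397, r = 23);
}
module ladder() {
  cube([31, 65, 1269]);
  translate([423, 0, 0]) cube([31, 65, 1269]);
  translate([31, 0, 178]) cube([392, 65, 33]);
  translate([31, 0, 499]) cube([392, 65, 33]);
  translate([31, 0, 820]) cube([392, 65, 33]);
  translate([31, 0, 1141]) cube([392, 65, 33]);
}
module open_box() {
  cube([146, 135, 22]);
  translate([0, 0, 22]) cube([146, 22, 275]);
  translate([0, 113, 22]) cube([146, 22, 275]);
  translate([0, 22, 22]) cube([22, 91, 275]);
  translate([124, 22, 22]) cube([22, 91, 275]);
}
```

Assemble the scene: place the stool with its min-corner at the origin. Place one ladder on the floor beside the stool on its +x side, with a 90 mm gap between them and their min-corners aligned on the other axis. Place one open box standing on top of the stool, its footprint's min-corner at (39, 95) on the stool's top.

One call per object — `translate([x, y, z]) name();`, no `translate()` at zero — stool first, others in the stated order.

stool();
translate([401, 0, 0]) ladder();
translate([39, 95, 432]) open_box();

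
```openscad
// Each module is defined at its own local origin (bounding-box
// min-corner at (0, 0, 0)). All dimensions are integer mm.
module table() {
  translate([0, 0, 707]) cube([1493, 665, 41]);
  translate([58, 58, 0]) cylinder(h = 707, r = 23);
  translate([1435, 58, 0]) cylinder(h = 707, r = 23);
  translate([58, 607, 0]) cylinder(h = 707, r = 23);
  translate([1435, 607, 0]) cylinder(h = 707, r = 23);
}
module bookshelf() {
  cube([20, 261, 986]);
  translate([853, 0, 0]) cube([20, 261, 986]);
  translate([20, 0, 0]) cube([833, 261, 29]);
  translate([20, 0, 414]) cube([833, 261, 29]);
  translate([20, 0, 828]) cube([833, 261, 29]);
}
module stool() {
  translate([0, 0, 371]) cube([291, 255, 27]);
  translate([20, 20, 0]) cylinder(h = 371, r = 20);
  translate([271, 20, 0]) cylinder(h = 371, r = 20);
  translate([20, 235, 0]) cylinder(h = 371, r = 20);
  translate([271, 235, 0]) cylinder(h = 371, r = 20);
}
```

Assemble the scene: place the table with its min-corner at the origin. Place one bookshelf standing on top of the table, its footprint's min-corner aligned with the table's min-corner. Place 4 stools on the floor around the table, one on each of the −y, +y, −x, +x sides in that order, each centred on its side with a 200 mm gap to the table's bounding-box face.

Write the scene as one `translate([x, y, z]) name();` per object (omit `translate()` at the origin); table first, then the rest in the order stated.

table();
translate([0, 0, 748]) bookshelf();
translate([601, -455, 0]) stool();
translate([601, 865, 0]) stool();
translate([-491, 205, 0]) stool();
translate([1693, 205, 0]) stool();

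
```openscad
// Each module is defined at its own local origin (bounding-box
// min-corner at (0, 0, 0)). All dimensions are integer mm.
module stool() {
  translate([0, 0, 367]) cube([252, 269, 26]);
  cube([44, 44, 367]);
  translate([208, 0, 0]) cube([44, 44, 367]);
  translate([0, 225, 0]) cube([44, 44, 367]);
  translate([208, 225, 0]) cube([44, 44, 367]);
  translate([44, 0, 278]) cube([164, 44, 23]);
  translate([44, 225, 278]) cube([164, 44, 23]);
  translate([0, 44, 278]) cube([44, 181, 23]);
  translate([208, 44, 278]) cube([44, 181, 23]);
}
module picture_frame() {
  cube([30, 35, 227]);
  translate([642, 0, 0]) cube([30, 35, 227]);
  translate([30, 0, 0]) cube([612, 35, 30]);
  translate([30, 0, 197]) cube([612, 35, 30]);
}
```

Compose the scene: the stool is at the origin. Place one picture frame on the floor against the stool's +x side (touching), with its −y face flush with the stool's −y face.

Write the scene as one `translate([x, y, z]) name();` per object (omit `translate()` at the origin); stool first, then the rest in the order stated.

stool();
translate([252, 0, 0]) picture_frame();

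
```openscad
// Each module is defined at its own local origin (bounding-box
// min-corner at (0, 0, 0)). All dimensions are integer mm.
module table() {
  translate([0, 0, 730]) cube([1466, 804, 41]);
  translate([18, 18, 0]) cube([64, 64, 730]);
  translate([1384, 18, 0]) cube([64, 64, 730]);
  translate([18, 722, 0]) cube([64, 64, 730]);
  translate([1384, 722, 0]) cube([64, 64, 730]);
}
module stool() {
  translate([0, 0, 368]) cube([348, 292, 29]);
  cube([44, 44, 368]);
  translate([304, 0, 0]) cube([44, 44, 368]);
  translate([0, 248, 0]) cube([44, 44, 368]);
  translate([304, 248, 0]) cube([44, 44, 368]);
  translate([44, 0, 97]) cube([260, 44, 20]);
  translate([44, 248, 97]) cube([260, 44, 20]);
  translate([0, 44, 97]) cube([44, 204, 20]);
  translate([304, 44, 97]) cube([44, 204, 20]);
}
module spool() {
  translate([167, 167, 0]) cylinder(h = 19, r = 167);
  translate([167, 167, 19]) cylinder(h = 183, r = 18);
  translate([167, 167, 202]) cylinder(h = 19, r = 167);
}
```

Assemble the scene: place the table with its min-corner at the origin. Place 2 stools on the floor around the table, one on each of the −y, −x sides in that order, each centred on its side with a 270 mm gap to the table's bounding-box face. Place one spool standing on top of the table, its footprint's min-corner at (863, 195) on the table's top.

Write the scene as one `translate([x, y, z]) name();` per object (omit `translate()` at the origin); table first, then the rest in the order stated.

table();
translate([559, -562, 0]) stool();
translate([-618, 256, 0]) stool();
translate([863, 195, 771]) spool();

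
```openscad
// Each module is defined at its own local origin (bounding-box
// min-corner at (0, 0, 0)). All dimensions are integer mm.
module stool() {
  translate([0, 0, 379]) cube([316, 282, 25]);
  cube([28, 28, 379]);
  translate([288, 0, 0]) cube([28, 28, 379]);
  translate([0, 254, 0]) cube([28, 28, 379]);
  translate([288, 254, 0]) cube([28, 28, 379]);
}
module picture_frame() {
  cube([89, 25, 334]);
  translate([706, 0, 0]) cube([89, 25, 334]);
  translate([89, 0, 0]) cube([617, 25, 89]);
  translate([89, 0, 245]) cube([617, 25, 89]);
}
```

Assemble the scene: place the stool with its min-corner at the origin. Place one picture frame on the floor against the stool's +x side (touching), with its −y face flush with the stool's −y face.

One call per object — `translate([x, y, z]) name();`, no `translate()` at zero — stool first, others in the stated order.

stool();
translate([316, 0, 0]) picture_frame();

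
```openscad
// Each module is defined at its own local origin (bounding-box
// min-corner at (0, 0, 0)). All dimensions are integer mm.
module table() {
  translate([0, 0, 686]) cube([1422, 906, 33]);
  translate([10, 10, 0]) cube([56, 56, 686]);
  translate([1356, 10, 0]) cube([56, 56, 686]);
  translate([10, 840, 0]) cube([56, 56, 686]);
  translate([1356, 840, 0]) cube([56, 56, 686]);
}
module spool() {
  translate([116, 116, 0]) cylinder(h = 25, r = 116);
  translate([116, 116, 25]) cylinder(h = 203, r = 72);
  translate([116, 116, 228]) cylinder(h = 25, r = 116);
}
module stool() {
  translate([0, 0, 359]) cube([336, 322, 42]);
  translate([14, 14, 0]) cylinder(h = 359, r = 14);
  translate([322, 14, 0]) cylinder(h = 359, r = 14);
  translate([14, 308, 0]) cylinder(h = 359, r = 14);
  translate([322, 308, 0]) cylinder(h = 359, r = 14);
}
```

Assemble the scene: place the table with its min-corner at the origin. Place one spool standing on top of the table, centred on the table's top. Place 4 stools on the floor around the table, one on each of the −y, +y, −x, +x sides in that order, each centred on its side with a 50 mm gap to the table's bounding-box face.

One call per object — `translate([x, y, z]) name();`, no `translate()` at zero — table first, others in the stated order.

table();
translate([595, 337, 719]) spool();
translate([543, -372, 0]) stool();
translate([543, 956, 0]) stool();
translate([-386, 292, 0]) stool();
translate([1472, 292, 0]) stool();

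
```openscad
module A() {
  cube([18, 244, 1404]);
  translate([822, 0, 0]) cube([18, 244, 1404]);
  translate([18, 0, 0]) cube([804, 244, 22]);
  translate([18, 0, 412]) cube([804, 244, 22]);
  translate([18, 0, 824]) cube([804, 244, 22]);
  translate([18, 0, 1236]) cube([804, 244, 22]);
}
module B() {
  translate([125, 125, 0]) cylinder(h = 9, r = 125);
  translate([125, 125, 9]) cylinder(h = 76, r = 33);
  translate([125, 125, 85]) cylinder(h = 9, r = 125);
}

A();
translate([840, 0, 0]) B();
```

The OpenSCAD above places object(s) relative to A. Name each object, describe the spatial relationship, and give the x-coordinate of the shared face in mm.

A is a bookshelf. B is a spool. The spool is against the bookshelf's +x side, with their −y faces flush. The x-coordinate of the shared face is 840 mm.

The bookshelf's +x face and the spool's −x face are both at x = 840 mm.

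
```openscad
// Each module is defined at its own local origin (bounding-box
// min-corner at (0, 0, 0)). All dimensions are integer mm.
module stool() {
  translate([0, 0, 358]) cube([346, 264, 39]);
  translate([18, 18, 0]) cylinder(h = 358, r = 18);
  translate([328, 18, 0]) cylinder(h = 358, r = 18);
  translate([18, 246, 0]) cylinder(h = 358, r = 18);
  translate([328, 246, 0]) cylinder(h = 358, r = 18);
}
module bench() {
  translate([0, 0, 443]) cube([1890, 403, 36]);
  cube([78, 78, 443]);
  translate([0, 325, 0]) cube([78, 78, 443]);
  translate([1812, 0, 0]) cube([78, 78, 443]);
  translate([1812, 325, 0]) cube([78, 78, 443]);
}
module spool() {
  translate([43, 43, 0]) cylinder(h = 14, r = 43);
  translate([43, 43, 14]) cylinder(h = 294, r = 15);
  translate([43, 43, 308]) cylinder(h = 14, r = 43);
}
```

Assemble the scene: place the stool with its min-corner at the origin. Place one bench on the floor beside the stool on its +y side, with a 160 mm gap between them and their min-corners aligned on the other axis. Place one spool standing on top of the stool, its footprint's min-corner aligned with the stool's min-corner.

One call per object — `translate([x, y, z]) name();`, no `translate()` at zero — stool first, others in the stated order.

stool();
translate([0, 424, 0]) bench();
translate([0, 0, 397]) spool();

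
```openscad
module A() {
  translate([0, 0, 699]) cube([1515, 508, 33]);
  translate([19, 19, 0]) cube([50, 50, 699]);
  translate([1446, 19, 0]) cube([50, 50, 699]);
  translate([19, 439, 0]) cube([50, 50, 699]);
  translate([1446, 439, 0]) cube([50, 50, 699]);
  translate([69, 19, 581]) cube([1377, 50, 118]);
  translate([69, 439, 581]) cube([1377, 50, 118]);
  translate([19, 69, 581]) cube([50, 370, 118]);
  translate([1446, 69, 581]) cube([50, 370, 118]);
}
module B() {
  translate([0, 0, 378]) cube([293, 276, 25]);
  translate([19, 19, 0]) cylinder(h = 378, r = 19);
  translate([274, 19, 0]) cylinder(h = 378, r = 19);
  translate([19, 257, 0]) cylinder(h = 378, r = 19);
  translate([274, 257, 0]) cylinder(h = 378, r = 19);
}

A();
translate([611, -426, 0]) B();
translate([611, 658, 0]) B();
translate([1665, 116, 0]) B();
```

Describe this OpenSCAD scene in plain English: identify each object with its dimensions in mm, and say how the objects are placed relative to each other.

A is a rectangular dining table. The top is 1515×508×33 mm with its upper surface at z = 732 mm. It stands on four 50×50 mm square legs, each inset 19 mm from the nearest pair of top edges, running from the floor to the underside of the top. Four apron rails, 50 mm thick and 118 mm tall, run between adjacent legs with their top edges flush with the underside of the top and their outer faces flush with the legs' outer faces.

B is a four-legged stool. The seat is a 293×276×25 mm slab whose top surface is at z = 403 mm; four round legs, each 38 mm in diameter, run from the floor (z = 0) to the underside of the seat, each leg's axis is inset half a diameter from the nearest pair of seat edges (so the leg's bounding box is flush with the corner).

Three stools sit around the table at the −y, +y, +x sides.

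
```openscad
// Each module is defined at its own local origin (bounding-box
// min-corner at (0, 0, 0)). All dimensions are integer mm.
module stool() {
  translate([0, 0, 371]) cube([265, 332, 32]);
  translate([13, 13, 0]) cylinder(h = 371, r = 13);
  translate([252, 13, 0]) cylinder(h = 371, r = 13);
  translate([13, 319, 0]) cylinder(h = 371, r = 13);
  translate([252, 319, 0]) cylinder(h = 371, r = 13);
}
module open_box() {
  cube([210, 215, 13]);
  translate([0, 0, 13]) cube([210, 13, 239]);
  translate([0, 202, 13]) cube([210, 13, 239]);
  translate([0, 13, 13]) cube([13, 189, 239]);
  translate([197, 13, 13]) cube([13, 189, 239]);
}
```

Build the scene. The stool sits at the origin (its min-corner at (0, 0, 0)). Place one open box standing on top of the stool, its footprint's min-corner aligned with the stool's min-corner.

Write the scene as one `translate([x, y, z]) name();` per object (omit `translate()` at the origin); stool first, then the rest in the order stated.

stool();
translate([0, 0, 403]) open_box();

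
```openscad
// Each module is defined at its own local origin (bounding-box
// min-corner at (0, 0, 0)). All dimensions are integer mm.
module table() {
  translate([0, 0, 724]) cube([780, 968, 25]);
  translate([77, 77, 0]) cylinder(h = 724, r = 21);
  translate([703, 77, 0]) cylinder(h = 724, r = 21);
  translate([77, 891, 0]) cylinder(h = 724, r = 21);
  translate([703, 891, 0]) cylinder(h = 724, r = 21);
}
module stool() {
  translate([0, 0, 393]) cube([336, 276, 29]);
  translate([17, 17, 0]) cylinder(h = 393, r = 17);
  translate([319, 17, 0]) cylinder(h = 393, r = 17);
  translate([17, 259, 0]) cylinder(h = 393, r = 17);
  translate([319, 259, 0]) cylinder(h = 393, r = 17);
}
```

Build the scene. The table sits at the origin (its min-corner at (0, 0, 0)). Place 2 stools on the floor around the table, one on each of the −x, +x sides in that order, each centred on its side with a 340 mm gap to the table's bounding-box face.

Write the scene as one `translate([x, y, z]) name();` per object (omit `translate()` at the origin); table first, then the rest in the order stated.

table();
translate([-676, 346, 0]) stool();
translate([1120, 346, 0]) stool();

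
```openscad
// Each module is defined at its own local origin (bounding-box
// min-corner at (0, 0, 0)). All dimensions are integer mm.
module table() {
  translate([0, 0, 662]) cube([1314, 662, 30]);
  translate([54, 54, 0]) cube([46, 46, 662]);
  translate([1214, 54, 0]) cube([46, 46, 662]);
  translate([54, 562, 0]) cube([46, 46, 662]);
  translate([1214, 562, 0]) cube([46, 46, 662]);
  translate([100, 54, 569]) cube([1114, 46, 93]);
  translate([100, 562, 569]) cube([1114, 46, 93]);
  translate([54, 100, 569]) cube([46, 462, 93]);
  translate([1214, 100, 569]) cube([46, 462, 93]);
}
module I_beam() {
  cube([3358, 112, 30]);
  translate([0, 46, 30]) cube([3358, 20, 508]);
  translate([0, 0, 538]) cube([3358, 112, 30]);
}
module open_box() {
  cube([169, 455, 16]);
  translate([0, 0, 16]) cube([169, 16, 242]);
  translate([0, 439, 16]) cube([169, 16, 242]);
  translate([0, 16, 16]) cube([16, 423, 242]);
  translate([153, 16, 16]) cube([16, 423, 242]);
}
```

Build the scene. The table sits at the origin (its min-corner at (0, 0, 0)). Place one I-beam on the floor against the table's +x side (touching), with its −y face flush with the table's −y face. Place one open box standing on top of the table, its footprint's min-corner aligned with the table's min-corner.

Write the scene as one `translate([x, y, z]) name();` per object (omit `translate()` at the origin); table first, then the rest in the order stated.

table();
translate([1314, 0, 0]) I_beam();
translate([0, 0, 692]) open_box();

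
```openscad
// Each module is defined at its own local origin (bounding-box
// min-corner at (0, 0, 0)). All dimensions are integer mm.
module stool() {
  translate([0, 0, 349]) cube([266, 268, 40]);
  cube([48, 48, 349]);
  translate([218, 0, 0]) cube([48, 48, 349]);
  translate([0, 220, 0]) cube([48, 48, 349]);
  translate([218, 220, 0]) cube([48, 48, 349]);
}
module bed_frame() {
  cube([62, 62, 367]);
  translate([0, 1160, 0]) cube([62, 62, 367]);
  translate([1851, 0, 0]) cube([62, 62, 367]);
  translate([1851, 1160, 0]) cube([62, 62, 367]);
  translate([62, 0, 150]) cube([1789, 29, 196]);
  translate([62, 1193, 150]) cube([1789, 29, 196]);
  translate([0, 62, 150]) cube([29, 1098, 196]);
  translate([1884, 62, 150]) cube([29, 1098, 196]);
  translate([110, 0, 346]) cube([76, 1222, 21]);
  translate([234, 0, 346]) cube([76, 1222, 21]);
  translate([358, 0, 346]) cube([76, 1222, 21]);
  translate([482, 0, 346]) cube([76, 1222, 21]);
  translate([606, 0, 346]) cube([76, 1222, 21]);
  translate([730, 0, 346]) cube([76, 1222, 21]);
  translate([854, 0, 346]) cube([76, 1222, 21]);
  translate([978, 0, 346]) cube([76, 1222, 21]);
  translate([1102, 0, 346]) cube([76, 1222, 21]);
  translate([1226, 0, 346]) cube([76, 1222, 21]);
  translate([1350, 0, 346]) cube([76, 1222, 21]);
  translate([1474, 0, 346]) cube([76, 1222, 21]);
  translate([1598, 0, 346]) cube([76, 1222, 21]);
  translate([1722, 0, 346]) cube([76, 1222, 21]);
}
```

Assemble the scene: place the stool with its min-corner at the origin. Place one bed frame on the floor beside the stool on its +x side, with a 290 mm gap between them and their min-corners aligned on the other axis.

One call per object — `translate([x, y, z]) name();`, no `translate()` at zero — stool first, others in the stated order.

stool();
translate([556, 0, 0]) bed_frame();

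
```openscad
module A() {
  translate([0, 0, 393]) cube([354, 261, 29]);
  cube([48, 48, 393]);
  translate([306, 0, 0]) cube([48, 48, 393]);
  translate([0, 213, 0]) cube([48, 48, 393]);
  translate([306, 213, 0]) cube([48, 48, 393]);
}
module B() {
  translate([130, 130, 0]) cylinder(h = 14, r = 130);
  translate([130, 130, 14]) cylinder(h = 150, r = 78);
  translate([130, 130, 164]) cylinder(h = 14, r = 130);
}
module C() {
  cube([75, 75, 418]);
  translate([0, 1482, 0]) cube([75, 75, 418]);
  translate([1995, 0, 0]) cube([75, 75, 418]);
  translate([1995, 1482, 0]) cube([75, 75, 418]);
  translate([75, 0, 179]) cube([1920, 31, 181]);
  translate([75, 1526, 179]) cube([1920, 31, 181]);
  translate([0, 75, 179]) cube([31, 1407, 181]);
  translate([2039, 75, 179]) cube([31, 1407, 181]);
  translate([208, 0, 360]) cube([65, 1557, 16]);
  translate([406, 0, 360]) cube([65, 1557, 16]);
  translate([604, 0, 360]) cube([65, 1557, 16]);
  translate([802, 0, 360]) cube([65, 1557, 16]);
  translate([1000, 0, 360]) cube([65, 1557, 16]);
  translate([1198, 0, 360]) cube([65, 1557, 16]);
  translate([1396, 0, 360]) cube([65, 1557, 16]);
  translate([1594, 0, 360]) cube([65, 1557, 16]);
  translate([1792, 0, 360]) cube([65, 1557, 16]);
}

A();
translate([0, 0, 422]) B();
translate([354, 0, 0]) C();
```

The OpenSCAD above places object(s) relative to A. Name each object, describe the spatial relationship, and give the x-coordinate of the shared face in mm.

A is a stool. B is a spool. C is a bed frame. The spool is on top of the stool. The bed frame is against the stool's +x side, with their −y faces flush. The x-coordinate of the shared face is 354 mm.

The stool's +x face and the bed frame's −x face are both at x = 354 mm.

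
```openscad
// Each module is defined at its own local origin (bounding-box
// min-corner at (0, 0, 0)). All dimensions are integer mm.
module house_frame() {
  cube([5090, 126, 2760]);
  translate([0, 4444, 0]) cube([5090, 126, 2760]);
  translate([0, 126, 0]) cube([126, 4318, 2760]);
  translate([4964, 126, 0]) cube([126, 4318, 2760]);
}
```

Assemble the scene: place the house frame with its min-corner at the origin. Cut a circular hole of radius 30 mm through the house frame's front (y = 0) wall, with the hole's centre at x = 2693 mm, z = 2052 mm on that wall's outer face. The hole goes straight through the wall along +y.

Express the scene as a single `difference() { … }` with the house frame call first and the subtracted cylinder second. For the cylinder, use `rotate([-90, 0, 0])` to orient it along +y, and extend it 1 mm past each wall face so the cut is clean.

difference() {
  house_frame();
  translate([2693, -1, 2052]) rotate([-90, 0, 0]) cylinder(h = 128, r = 30);
}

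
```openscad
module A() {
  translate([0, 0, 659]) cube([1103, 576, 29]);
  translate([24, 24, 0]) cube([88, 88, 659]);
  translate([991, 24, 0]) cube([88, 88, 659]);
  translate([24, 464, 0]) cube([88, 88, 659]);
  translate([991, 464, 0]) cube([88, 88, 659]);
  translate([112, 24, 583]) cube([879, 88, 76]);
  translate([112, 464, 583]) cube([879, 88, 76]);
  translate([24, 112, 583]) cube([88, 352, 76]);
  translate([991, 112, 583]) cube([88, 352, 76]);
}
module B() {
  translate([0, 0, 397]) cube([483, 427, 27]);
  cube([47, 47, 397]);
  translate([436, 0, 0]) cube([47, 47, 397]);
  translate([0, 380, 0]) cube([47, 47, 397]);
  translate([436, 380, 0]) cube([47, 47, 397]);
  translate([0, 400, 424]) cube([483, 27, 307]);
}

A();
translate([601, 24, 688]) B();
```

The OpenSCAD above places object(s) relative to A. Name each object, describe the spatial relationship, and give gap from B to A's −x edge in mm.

A is a table. B is a chair. The chair is on top of the table. The gap from the chair to the table's −x edge is 601 mm.

The chair's min-x is at 601; the table's min-x is 0; gap = 601 mm.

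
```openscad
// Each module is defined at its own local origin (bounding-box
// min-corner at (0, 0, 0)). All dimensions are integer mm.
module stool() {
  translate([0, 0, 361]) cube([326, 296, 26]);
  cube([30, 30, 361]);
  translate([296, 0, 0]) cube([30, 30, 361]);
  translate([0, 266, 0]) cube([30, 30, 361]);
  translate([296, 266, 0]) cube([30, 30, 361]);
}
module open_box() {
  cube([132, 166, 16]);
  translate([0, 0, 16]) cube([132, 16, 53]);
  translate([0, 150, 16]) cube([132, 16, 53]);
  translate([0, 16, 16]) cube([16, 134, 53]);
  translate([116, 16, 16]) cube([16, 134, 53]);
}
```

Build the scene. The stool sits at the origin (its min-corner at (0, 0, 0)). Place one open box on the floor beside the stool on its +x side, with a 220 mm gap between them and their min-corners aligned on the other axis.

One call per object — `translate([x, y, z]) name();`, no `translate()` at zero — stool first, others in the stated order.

stool();
translate([546, 0, 0]) open_box();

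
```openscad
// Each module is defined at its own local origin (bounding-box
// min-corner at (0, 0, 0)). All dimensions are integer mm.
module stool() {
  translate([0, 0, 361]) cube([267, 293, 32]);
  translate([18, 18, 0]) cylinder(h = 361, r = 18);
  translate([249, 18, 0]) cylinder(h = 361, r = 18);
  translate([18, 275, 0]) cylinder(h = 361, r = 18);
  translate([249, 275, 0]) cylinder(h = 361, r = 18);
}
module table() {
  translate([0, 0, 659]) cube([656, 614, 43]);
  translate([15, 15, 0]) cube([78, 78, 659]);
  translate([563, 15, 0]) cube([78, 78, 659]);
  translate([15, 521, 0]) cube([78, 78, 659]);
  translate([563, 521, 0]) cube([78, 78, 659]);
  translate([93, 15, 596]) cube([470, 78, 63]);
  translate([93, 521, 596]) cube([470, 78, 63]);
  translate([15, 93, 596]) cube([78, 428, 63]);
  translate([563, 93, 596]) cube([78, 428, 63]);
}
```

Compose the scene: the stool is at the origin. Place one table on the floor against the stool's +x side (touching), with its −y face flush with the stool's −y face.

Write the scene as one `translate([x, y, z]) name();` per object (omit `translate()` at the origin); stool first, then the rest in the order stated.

stool();
translate([267, 0, 0]) table();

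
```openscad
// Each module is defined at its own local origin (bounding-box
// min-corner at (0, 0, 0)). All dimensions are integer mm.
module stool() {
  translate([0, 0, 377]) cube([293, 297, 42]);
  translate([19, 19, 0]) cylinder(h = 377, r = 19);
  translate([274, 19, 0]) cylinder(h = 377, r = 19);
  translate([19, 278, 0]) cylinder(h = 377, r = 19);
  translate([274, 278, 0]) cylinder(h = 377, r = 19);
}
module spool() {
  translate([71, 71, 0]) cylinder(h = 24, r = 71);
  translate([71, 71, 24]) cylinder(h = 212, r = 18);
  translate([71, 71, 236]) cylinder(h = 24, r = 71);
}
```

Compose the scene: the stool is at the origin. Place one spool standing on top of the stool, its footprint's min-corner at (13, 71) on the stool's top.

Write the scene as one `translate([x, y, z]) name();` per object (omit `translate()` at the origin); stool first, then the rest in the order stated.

stool();
translate([13, 71, 419]) spool();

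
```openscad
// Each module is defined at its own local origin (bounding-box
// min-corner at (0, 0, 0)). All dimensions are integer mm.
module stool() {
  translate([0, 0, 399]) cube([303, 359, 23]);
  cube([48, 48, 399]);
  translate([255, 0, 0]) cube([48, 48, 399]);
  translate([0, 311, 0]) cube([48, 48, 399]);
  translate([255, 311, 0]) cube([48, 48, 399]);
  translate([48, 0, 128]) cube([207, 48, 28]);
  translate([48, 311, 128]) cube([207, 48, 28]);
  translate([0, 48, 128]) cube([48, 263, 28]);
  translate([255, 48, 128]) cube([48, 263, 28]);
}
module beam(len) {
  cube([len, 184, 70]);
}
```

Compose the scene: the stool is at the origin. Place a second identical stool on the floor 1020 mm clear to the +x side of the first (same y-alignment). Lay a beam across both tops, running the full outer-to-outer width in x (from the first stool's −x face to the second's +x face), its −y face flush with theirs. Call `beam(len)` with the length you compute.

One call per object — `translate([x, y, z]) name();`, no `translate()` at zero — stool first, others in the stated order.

stool();
translate([1323, 0, 0]) stool();
translate([0, 0, 422]) beam(1626);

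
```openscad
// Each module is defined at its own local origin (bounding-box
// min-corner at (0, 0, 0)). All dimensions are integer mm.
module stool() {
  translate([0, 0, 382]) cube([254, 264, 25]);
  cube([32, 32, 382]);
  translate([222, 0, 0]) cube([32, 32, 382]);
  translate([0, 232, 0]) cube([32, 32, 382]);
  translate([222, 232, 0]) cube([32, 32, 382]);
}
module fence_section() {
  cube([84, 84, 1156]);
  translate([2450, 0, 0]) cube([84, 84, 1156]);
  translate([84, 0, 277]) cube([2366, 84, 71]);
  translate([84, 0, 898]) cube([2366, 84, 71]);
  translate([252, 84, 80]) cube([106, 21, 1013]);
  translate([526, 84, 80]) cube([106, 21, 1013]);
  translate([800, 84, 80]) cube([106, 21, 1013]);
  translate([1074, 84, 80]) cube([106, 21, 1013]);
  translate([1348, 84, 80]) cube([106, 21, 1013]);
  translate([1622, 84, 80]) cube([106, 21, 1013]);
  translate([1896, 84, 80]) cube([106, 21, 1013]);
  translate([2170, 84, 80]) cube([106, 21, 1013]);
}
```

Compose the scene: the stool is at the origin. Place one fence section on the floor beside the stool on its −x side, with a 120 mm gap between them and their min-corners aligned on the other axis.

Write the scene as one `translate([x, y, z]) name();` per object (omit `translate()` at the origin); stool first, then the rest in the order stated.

stool();
translate([-2654, 0, 0]) fence_section();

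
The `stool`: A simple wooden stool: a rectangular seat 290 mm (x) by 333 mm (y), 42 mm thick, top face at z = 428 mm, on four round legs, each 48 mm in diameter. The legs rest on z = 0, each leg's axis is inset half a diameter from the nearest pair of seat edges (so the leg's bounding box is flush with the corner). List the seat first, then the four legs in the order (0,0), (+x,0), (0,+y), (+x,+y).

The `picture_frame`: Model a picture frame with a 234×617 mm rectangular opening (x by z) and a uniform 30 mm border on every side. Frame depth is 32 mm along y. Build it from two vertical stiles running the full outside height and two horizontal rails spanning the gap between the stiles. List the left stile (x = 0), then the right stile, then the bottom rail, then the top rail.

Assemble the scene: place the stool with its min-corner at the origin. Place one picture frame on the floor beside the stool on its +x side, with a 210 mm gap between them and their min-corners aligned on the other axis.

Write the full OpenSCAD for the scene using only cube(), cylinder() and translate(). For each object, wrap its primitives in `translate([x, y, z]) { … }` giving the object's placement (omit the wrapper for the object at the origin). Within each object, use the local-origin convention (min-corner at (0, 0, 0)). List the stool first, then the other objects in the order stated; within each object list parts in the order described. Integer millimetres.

translate([0, 0, 386]) cube([290, 333, 42]);
translate([24, 24, 0]) cylinder(h = 386, r = 24);
translate([266, 24, 0]) cylinder(h = 386, r = 24);
translate([24, 309, 0]) cylinder(h = 386, r = 24);
translate([266, 309, 0]) cylinder(h = 386, r = 24);
translate([500, 0, 0]) {
  cube([30, 32, 677]);
  translate([264, 0, 0]) cube([30, 32, 677]);
  translate([30, 0, 0]) cube([234, 32, 30]);
  translate([30, 0, 647]) cube([234, 32, 30]);
}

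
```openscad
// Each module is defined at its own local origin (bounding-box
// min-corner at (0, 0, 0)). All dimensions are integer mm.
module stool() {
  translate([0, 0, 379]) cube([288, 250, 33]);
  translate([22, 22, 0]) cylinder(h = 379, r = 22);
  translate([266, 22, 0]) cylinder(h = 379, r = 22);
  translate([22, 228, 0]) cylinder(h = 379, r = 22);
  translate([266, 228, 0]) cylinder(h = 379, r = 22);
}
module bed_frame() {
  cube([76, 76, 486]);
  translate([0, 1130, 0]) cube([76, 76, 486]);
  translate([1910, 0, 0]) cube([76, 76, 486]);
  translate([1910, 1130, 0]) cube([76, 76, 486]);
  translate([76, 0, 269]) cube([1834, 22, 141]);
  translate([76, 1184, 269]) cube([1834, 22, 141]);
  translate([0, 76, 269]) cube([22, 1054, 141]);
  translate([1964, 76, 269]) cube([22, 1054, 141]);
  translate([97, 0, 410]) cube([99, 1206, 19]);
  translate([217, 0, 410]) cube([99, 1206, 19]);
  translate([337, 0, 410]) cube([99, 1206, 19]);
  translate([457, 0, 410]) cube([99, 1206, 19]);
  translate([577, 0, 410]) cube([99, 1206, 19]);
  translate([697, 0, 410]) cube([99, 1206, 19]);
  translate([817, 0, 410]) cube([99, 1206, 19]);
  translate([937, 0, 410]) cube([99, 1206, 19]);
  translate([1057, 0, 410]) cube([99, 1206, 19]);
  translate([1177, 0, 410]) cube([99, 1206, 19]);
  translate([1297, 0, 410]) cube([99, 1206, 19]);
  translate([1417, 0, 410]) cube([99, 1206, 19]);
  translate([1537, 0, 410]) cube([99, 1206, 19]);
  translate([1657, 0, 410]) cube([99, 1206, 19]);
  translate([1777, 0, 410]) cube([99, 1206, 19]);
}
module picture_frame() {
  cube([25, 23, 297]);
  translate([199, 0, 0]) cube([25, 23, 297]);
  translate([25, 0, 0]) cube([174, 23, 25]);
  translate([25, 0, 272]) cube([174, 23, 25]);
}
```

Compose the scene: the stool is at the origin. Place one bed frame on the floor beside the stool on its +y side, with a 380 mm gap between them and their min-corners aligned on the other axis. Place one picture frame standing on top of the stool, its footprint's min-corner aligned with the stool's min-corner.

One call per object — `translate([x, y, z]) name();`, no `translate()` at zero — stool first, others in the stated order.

stool();
translate([0, 630, 0]) bed_frame();
translate([0, 0, 412]) picture_frame();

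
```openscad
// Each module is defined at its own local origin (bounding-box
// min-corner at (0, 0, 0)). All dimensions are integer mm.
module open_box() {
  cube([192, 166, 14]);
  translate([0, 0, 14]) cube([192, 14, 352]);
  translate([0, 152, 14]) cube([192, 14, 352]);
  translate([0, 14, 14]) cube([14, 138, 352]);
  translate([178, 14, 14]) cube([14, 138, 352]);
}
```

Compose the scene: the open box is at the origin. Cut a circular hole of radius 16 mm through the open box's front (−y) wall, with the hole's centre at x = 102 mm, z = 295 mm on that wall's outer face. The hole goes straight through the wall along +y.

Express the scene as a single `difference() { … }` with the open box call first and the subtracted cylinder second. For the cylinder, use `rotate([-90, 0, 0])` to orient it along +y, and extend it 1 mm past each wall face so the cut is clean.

difference() {
  open_box();
  translate([102, -1, 295]) rotate([-90, 0, 0]) cylinder(h = 16, r = 16);
}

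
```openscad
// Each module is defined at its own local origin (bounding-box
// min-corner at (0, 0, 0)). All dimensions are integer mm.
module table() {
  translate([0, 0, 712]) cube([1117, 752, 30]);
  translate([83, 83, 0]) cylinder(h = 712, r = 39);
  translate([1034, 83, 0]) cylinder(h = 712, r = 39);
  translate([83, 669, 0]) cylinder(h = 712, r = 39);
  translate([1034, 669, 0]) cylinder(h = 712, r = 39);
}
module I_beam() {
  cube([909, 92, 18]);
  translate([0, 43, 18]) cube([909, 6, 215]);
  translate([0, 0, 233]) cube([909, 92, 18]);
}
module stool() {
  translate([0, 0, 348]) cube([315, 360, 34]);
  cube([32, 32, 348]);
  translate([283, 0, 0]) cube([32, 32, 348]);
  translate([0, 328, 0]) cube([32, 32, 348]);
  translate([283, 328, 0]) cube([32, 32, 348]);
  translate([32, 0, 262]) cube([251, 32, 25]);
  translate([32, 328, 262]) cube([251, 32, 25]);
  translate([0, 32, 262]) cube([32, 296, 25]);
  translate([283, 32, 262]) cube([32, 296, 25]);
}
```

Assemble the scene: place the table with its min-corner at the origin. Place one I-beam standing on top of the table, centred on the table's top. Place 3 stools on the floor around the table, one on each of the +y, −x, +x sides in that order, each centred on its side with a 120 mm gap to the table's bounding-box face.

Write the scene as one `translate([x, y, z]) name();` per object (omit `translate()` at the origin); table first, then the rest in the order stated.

table();
translate([104, 330, 742]) I_beam();
translate([401, 872, 0]) stool();
translate([-435, 196, 0]) stool();
translate([1237, 196, 0]) stool();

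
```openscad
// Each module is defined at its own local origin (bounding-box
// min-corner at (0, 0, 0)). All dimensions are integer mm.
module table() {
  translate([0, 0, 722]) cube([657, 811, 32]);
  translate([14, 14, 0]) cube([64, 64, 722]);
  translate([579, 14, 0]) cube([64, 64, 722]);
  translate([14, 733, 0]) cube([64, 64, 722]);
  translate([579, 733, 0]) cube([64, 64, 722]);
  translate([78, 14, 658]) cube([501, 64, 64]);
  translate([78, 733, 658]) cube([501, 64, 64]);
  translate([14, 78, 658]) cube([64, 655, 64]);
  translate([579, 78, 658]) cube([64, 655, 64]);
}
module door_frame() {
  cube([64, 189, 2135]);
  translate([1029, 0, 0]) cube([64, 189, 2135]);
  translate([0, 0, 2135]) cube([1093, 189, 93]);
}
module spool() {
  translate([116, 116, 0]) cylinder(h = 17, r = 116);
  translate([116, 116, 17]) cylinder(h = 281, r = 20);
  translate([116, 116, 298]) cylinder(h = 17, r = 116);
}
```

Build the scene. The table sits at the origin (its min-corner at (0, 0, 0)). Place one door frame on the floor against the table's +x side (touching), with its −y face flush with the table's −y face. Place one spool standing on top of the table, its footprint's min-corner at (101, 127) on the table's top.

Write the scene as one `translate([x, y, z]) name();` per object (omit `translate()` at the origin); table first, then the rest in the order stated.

table();
translate([657, 0, 0]) door_frame();
translate([101, 127, 754]) spool();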